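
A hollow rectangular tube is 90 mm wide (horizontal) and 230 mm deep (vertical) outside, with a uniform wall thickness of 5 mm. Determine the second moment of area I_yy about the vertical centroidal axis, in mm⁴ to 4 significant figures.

I_yy ≈ 4.586 × 10⁶ mm⁴

Treat the section as a set of non-overlapping primitives; coordinates are from the bounding-box lower-left.
Outer rectangle: 90 × 230, A = 20 700 mm², x = 45 mm, Ī = 13 972 500 mm⁴.
Inner void (subtracted): 80 × 220, A = 17 600 mm², x = 45 mm, Ī = 9 386 667 mm⁴.
By symmetry the centroid is at mid-width, x̄ = 45 mm.
All pieces are centred on the vertical centroidal axis, so I = ΣĪ (holes subtracted) = 4 585 833 mm⁴.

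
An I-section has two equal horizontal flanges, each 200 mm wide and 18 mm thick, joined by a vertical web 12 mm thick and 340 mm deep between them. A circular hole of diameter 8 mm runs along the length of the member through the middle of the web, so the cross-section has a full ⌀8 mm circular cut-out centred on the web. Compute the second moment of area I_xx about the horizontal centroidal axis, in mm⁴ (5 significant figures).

Decompose the section into non-overlapping parts with the origin at the bottom-left of its bounding rectangle.
Bottom flange: 200 × 18, A = 3 600 mm², y = 9 mm, Ī = 97 200 mm⁴.
Web: 12 × 340, A = 4 080 mm², y = 188 mm, Ī = 39 304 000 mm⁴.
Top flange: 200 × 18, A = 3 600 mm², y = 367 mm, Ī = 97 200 mm⁴.
Hole (subtracted): ⌀8, A = 50.26548 mm², y = 188 mm, Ī = 201.0619 mm⁴.
By symmetry the centroid is at mid-height, ȳ = 188 mm.
Transfer each piece to the horizontal centroidal axis using Ī + A·d² with d = y − 188:
  bottom flange: d = -179 mm → contributes +115 444 800 mm⁴
  web: d = 0 mm → contributes +39 304 000 mm⁴
  top flange: d = 179 mm → contributes +115 444 800 mm⁴
  hole: d = 0 mm → contributes −201.0619 mm⁴
Total I = 270 193 399 mm⁴.

I_xx ≈ 2.7019 × 10⁸ mm⁴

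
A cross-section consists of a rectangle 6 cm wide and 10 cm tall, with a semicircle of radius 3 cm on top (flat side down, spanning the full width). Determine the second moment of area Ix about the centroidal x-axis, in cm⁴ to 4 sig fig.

Ix ≈ 959.1 cm⁴

Decompose the section into non-overlapping parts with the origin at the bottom-left of its bounding rectangle.
Rectangular body: 6 × 10, A = 60 cm², y = 5 cm, Ī = 500 cm⁴.
Semicircular cap: semicircle r = 3, A = 14.1372 cm², y = 11.2732 cm, Ī = 8.89031 cm⁴.
Centroid: ȳ = ΣA·y / ΣA = 6.19624 cm.
Transfer each piece to the centroidal x-axis using Ī + A·d² with d = y − 6.19624:
  rectangular body: d = -1.19624 cm → contributes +585.859 cm⁴
  semicircular cap: d = 5.077 cm → contributes +373.289 cm⁴
Total I = 959.148 cm⁴.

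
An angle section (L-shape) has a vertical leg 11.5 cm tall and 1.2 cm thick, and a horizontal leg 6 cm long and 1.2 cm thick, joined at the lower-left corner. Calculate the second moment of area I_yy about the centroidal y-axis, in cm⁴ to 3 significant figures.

Treat the section as a set of non-overlapping primitives; coordinates are from the bounding-box lower-left.
Vertical leg: 1.2 × 11.5, A = 13.8 cm², x = 0.6 cm, Ī = 1.656 cm⁴.
Horizontal leg (remainder): 4.8 × 1.2, A = 5.76 cm², x = 3.6 cm, Ī = 11.059 cm⁴.
Centroid: x̄ = ΣA·x / ΣA = 1.4834 cm.
Transfer each piece to the centroidal y-axis using Ī + A·d² with d = x − 1.4834:
  vertical leg: d = -0.88344 cm → contributes +12.426 cm⁴
  horizontal leg (remainder): d = 2.1166 cm → contributes +36.863 cm⁴
Total I = 49.289 cm⁴.

I_yy ≈ 49.3 cm⁴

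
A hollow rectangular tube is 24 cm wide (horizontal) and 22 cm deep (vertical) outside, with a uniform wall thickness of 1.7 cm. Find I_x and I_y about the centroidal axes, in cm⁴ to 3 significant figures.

I_x ≈ 1.02 × 10⁴ cm⁴, I_y ≈ 1.18 × 10⁴ cm⁴

Split into non-overlapping primitives; take the origin at the lower-left of the bounding box.
Outer rectangle: 24 × 22, A = 528 cm², y = 11 cm, Ī = 21 296 cm⁴.
Inner void (subtracted): 20.6 × 18.6, A = 383.16 cm², y = 11 cm, Ī = 11 047 cm⁴.
By symmetry the centroid is at mid-height, ȳ = 11 cm.
All pieces are centred on the centroidal x-axis, so I = ΣĪ (holes subtracted) = 10 249 cm⁴.
Repeating about the centroidal y-axis gives I_y = 11 794 cm⁴.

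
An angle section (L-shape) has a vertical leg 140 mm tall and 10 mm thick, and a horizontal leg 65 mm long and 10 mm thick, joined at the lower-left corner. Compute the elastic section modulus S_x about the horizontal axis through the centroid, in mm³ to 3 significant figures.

S_x ≈ 4.48 × 10⁴ mm³

Split into non-overlapping primitives; take the origin at the lower-left of the bounding box.
Vertical leg: 10 × 140, A = 1 400 mm², y = 70 mm, Ī = 2 286 667 mm⁴.
Horizontal leg (remainder): 55 × 10, A = 550 mm², y = 5 mm, Ī = 4583.3 mm⁴.
Centroid: ȳ = ΣA·y / ΣA = 51.667 mm.
Transfer each piece to the horizontal axis through the centroid using Ī + A·d² with d = y − 51.667:
  vertical leg: d = 18.333 mm → contributes +2 757 222 mm⁴
  horizontal leg (remainder): d = -46.667 mm → contributes +1 202 361 mm⁴
Total I = 3 959 583 mm⁴.
Extreme fibre distance c = 88.333 mm; S = I/c = 44 825 mm³.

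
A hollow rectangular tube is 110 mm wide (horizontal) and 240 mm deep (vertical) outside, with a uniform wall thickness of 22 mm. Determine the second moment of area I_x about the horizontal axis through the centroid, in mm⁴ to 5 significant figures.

I_x ≈ 8.5308 × 10⁷ mm⁴

Split into non-overlapping primitives; take the origin at the lower-left of the bounding box.
Outer rectangle: 110 × 240, A = 26 400 mm², y = 120 mm, Ī = 126 720 000 mm⁴.
Inner void (subtracted): 66 × 196, A = 12 936 mm², y = 120 mm, Ī = 41 412 448 mm⁴.
By symmetry the centroid is at mid-height, ȳ = 120 mm.
All pieces are centred on the horizontal axis through the centroid, so I = ΣĪ (holes subtracted) = 85 307 552 mm⁴.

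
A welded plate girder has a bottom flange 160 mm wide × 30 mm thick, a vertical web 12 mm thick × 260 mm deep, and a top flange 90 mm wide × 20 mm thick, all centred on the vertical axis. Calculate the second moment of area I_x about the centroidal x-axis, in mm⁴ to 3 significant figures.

Split into non-overlapping primitives; take the origin at the lower-left of the bounding box.
Bottom plate: 160 × 30, A = 4 800 mm², y = 15 mm, Ī = 360 000 mm⁴.
Web plate: 12 × 260, A = 3 120 mm², y = 160 mm, Ī = 17 576 000 mm⁴.
Top plate: 90 × 20, A = 1 800 mm², y = 300 mm, Ī = 60 000 mm⁴.
Centroid: ȳ = ΣA·y / ΣA = 114.32 mm.
Transfer each piece to the centroidal x-axis using Ī + A·d² with d = y − 114.32:
  bottom plate: d = -99.321 mm → contributes +47 710 361 mm⁴
  web plate: d = 45.679 mm → contributes +24 086 105 mm⁴
  top plate: d = 185.68 mm → contributes +62 118 052 mm⁴
Total I = 133 914 519 mm⁴.

I_x ≈ 1.34 × 10⁸ mm⁴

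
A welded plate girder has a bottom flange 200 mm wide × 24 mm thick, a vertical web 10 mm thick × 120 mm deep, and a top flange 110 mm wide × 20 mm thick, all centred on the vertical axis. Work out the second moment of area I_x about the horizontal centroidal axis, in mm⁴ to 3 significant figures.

I_x ≈ 3.29 × 10⁷ mm⁴

Decompose the section into non-overlapping parts with the origin at the bottom-left of its bounding rectangle.
Bottom plate: 200 × 24, A = 4 800 mm², y = 12 mm, Ī = 230 400 mm⁴.
Web plate: 10 × 120, A = 1 200 mm², y = 84 mm, Ī = 1 440 000 mm⁴.
Top plate: 110 × 20, A = 2 200 mm², y = 154 mm, Ī = 73 333 mm⁴.
Centroid: ȳ = ΣA·y / ΣA = 60.634 mm.
Transfer each piece to the horizontal centroidal axis using Ī + A·d² with d = y − 60.634:
  bottom plate: d = -48.634 mm → contributes +11 583 745 mm⁴
  web plate: d = 23.366 mm → contributes +2 095 156 mm⁴
  top plate: d = 93.366 mm → contributes +19 251 135 mm⁴
Total I = 32 930 036 mm⁴.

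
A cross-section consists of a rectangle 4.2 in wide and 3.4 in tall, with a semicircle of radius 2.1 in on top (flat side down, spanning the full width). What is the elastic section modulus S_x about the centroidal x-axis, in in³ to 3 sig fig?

S_x ≈ 16.0 in³

Decompose the section into non-overlapping parts with the origin at the bottom-left of its bounding rectangle.
Rectangular body: 4.2 × 3.4, A = 14.28 in², y = 1.7 in, Ī = 13.756 in⁴.
Semicircular cap: semicircle r = 2.1, A = 6.9272 in², y = 4.2913 in, Ī = 2.1346 in⁴.
Centroid: ȳ = ΣA·y / ΣA = 2.5464 in.
Transfer each piece to the centroidal x-axis using Ī + A·d² with d = y − 2.5464:
  rectangular body: d = -0.84642 in → contributes +23.987 in⁴
  semicircular cap: d = 1.7448 in → contributes +23.224 in⁴
Total I = 47.211 in⁴.
Extreme fibre distance c = 2.9536 in; S = I/c = 15.984 in³.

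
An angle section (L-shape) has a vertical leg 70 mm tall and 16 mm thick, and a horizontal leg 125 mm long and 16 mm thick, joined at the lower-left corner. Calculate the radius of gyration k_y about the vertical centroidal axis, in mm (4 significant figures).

k_y ≈ 39.26 mm

Break the section into simple shapes (no overlaps), measuring from the bottom-left corner of the bounding box.
Vertical leg: 16 × 70, A = 1 120 mm², x = 8 mm, Ī = 23893.3 mm⁴.
Horizontal leg (remainder): 109 × 16, A = 1 744 mm², x = 70.5 mm, Ī = 1 726 705 mm⁴.
Centroid: x̄ = ΣA·x / ΣA = 46.0587 mm.
Transfer each piece to the vertical centroidal axis using Ī + A·d² with d = x − 46.0587:
  vertical leg: d = -38.0587 mm → contributes +1 646 170 mm⁴
  horizontal leg (remainder): d = 24.4413 mm → contributes +2 768 535 mm⁴
Total I = 4 414 705 mm⁴.
Radius of gyration: k = √(I/A) = √(4 414 705 / 2 864) = 39.2613 mm.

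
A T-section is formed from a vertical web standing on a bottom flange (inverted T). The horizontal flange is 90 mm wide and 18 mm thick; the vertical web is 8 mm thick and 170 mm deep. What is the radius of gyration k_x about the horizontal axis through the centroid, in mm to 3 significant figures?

k_x ≈ 57.5 mm

Break the section into simple shapes (no overlaps), measuring from the bottom-left corner of the bounding box.
Flange: 90 × 18, A = 1 620 mm², y = 9 mm, Ī = 43 740 mm⁴.
Web: 8 × 170, A = 1 360 mm², y = 103 mm, Ī = 3 275 333 mm⁴.
Centroid: ȳ = ΣA·y / ΣA = 51.899 mm.
Transfer each piece to the horizontal axis through the centroid using Ī + A·d² with d = y − 51.899:
  flange: d = -42.899 mm → contributes +3 025 111 mm⁴
  web: d = 51.101 mm → contributes +6 826 672 mm⁴
Total I = 9 851 783 mm⁴.
Radius of gyration: k = √(I/A) = √(9 851 783 / 2 980) = 57.498 mm.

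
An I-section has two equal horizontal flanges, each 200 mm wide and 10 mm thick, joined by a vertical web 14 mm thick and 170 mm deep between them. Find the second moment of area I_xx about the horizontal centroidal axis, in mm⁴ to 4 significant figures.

I_xx ≈ 3.817 × 10⁷ mm⁴

Decompose the section into non-overlapping parts with the origin at the bottom-left of its bounding rectangle.
Bottom flange: 200 × 10, A = 2 000 mm², y = 5 mm, Ī = 16666.7 mm⁴.
Web: 14 × 170, A = 2 380 mm², y = 95 mm, Ī = 5 731 833 mm⁴.
Top flange: 200 × 10, A = 2 000 mm², y = 185 mm, Ī = 16666.7 mm⁴.
By symmetry the centroid is at mid-height, ȳ = 95 mm.
Transfer each piece to the horizontal centroidal axis using Ī + A·d² with d = y − 95:
  bottom flange: d = -90 mm → contributes +16 216 667 mm⁴
  web: d = 0 mm → contributes +5 731 833 mm⁴
  top flange: d = 90 mm → contributes +16 216 667 mm⁴
Total I = 38 165 167 mm⁴.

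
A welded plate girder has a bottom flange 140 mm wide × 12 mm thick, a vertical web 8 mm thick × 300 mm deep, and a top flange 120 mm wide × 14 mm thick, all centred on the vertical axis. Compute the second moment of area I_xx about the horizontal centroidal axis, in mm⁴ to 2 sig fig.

Break the section into simple shapes (no overlaps), measuring from the bottom-left corner of the bounding box.
Bottom plate: 140 × 12, A = 1 680 mm², y = 6 mm, Ī = 20 160 mm⁴.
Web plate: 8 × 300, A = 2 400 mm², y = 162 mm, Ī = 18 000 000 mm⁴.
Top plate: 120 × 14, A = 1 680 mm², y = 319 mm, Ī = 27 440 mm⁴.
Centroid: ȳ = ΣA·y / ΣA = 162.3 mm.
Transfer each piece to the horizontal centroidal axis using Ī + A·d² with d = y − 162.3:
  bottom plate: d = -156.3 mm → contributes +41 057 663 mm⁴
  web plate: d = -0.2917 mm → contributes +18 000 204 mm⁴
  top plate: d = 156.7 mm → contributes +41 284 043 mm⁴
Total I = 100 341 910 mm⁴.

I_xx ≈ 1.0 × 10⁸ mm⁴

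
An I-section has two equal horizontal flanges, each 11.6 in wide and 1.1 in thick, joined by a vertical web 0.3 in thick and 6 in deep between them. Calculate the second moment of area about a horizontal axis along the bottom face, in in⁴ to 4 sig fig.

Decompose the section into non-overlapping parts with the origin at the bottom-left of its bounding rectangle.
Bottom flange: 11.6 × 1.1, A = 12.76 in², y = 0.55 in, Ī = 1.28663 in⁴.
Web: 0.3 × 6, A = 1.8 in², y = 4.1 in, Ī = 5.4 in⁴.
Top flange: 11.6 × 1.1, A = 12.76 in², y = 7.65 in, Ī = 1.28663 in⁴.
Transfer each piece to the bottom edge using Ī + A·d² with d = y − 0:
  bottom flange: d = 0.55 in → contributes +5.14653 in⁴
  web: d = 4.1 in → contributes +35.658 in⁴
  top flange: d = 7.65 in → contributes +748.034 in⁴
Total I = 788.838 in⁴.

I_base ≈ 788.8 in⁴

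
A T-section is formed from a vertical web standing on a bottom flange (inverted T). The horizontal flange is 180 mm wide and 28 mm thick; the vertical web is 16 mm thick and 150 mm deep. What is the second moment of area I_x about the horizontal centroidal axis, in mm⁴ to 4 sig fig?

Treat the section as a set of non-overlapping primitives; coordinates are from the bounding-box lower-left.
Flange: 180 × 28, A = 5 040 mm², y = 14 mm, Ī = 329 280 mm⁴.
Web: 16 × 150, A = 2 400 mm², y = 103 mm, Ī = 4 500 000 mm⁴.
Centroid: ȳ = ΣA·y / ΣA = 42.7097 mm.
Transfer each piece to the horizontal centroidal axis using Ī + A·d² with d = y − 42.7097:
  flange: d = -28.7097 mm → contributes +4 483 478 mm⁴
  web: d = 60.2903 mm → contributes +13 223 815 mm⁴
Total I = 17 707 293 mm⁴.

I_x ≈ 1.771 × 10⁷ mm⁴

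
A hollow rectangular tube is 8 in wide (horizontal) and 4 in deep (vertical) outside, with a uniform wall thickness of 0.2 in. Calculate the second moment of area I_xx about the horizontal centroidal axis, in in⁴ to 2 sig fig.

Split into non-overlapping primitives; take the origin at the lower-left of the bounding box.
Outer rectangle: 8 × 4, A = 32 in², y = 2 in, Ī = 42.67 in⁴.
Inner void (subtracted): 7.6 × 3.6, A = 27.36 in², y = 2 in, Ī = 29.55 in⁴.
By symmetry the centroid is at mid-height, ȳ = 2 in.
All pieces are centred on the horizontal centroidal axis, so I = ΣĪ (holes subtracted) = 13.12 in⁴.

I_xx ≈ 13 in⁴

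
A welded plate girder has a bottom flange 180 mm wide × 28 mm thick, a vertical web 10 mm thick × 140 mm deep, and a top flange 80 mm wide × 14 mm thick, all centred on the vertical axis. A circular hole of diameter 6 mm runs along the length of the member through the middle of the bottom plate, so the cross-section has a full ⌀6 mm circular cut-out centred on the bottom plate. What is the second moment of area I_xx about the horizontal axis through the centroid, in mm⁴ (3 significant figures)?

I_xx ≈ 2.98 × 10⁷ mm⁴

Treat the section as a set of non-overlapping primitives; coordinates are from the bounding-box lower-left.
Bottom plate: 180 × 28, A = 5 040 mm², y = 14 mm, Ī = 329 280 mm⁴.
Web plate: 10 × 140, A = 1 400 mm², y = 98 mm, Ī = 2 286 667 mm⁴.
Top plate: 80 × 14, A = 1 120 mm², y = 175 mm, Ī = 18 293 mm⁴.
Hole (subtracted): ⌀6, A = 28.274 mm², y = 14 mm, Ī = 63.617 mm⁴.
Centroid: ȳ = ΣA·y / ΣA = 53.555 mm.
Transfer each piece to the horizontal axis through the centroid using Ī + A·d² with d = y − 53.555:
  bottom plate: d = -39.555 mm → contributes +8 214 991 mm⁴
  web plate: d = 44.445 mm → contributes +5 052 125 mm⁴
  top plate: d = 121.44 mm → contributes +16 536 954 mm⁴
  hole: d = -39.555 mm → contributes −44 302 mm⁴
Total I = 29 759 768 mm⁴.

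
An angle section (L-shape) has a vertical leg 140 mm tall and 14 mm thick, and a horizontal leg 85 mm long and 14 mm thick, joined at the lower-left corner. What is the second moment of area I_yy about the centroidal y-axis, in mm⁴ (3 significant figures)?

I_yy ≈ 1.64 × 10⁶ mm⁴

Decompose the section into non-overlapping parts with the origin at the bottom-left of its bounding rectangle.
Vertical leg: 14 × 140, A = 1 960 mm², x = 7 mm, Ī = 32 013 mm⁴.
Horizontal leg (remainder): 71 × 14, A = 994 mm², x = 49.5 mm, Ī = 417 563 mm⁴.
Centroid: x̄ = ΣA·x / ΣA = 21.301 mm.
Transfer each piece to the centroidal y-axis using Ī + A·d² with d = x − 21.301:
  vertical leg: d = -14.301 mm → contributes +432 867 mm⁴
  horizontal leg (remainder): d = 28.199 mm → contributes +1 207 978 mm⁴
Total I = 1 640 845 mm⁴.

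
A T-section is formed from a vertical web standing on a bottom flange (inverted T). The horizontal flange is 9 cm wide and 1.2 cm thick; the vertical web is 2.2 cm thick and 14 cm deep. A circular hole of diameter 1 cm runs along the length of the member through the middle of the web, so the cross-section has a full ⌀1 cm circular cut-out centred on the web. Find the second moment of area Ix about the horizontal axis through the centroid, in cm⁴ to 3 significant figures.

Ix ≈ 963 cm⁴

Split into non-overlapping primitives; take the origin at the lower-left of the bounding box.
Flange: 9 × 1.2, A = 10.8 cm², y = 0.6 cm, Ī = 1.296 cm⁴.
Web: 2.2 × 14, A = 30.8 cm², y = 8.2 cm, Ī = 503.07 cm⁴.
Hole (subtracted): ⌀1, A = 0.7854 cm², y = 8.2 cm, Ī = 0.049087 cm⁴.
Centroid: ȳ = ΣA·y / ΣA = 6.189 cm.
Transfer each piece to the horizontal axis through the centroid using Ī + A·d² with d = y − 6.189:
  flange: d = -5.589 cm → contributes +338.65 cm⁴
  web: d = 2.011 cm → contributes +627.63 cm⁴
  hole: d = 2.011 cm → contributes −3.2255 cm⁴
Total I = 963.06 cm⁴.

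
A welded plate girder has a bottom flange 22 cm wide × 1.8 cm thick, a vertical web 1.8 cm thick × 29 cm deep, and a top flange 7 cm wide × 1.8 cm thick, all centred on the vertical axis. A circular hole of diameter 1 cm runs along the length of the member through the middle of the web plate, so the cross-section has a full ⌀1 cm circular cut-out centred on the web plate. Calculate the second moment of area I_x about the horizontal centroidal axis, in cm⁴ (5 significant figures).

Treat the section as a set of non-overlapping primitives; coordinates are from the bounding-box lower-left.
Bottom plate: 22 × 1.8, A = 39.6 cm², y = 0.9 cm, Ī = 10.692 cm⁴.
Web plate: 1.8 × 29, A = 52.2 cm², y = 16.3 cm, Ī = 3658.35 cm⁴.
Top plate: 7 × 1.8, A = 12.6 cm², y = 31.7 cm, Ī = 3.402 cm⁴.
Hole (subtracted): ⌀1, A = 0.7853982 cm², y = 16.3 cm, Ī = 0.04908739 cm⁴.
Centroid: ȳ = ΣA·y / ΣA = 12.28705 cm.
Transfer each piece to the horizontal centroidal axis using Ī + A·d² with d = y − 12.28705:
  bottom plate: d = -11.38705 cm → contributes +5145.424 cm⁴
  web plate: d = 4.012948 cm → contributes +4498.966 cm⁴
  top plate: d = 19.41295 cm → contributes +4751.87 cm⁴
  hole: d = 4.012948 cm → contributes −12.69694 cm⁴
Total I = 14383.56 cm⁴.

I_x ≈ 1.4384 × 10⁴ cm⁴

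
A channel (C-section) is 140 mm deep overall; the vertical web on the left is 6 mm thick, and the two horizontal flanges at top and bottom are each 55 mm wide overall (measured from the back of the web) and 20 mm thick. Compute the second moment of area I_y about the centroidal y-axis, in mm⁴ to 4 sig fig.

Decompose the section into non-overlapping parts with the origin at the bottom-left of its bounding rectangle.
Web: 6 × 140, A = 840 mm², x = 3 mm, Ī = 2 520 mm⁴.
Top flange (beyond web): 49 × 20, A = 980 mm², x = 30.5 mm, Ī = 196 082 mm⁴.
Bottom flange (beyond web): 49 × 20, A = 980 mm², x = 30.5 mm, Ī = 196 082 mm⁴.
Centroid: x̄ = ΣA·x / ΣA = 22.25 mm.
Transfer each piece to the centroidal y-axis using Ī + A·d² with d = x − 22.25:
  web: d = -19.25 mm → contributes +313 793 mm⁴
  top flange (beyond web): d = 8.25 mm → contributes +262 783 mm⁴
  bottom flange (beyond web): d = 8.25 mm → contributes +262 783 mm⁴
Total I = 839 358 mm⁴.

I_y ≈ 8.394 × 10⁵ mm⁴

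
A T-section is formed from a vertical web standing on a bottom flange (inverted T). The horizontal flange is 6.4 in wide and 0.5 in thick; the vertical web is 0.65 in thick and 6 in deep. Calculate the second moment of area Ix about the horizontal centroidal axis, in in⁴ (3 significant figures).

Decompose the section into non-overlapping parts with the origin at the bottom-left of its bounding rectangle.
Flange: 6.4 × 0.5, A = 3.2 in², y = 0.25 in, Ī = 0.066667 in⁴.
Web: 0.65 × 6, A = 3.9 in², y = 3.5 in, Ī = 11.7 in⁴.
Centroid: ȳ = ΣA·y / ΣA = 2.0352 in.
Transfer each piece to the horizontal centroidal axis using Ī + A·d² with d = y − 2.0352:
  flange: d = -1.7852 in → contributes +10.265 in⁴
  web: d = 1.4648 in → contributes +20.068 in⁴
Total I = 30.333 in⁴.

Ix ≈ 30.3 in⁴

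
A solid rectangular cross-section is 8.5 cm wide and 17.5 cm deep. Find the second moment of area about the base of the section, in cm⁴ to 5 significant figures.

I_base ≈ 1.5185 × 10⁴ cm⁴

The section: 8.5 × 17.5, A = 148.75 cm², y = 8.75 cm, Ī = 3796.224 cm⁴.
Transfer it to a horizontal axis along the bottom face using Ī + A·d² with d = y − 0:
  the section: d = 8.75 cm → contributes +15184.9 cm⁴
Total I = 15184.9 cm⁴.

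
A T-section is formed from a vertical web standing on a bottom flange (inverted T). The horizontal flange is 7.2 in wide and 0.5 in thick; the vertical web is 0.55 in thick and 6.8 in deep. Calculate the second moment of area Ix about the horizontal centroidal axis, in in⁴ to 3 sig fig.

Split into non-overlapping primitives; take the origin at the lower-left of the bounding box.
Flange: 7.2 × 0.5, A = 3.6 in², y = 0.25 in, Ī = 0.075 in⁴.
Web: 0.55 × 6.8, A = 3.74 in², y = 3.9 in, Ī = 14.411 in⁴.
Centroid: ȳ = ΣA·y / ΣA = 2.1098 in.
Transfer each piece to the horizontal centroidal axis using Ī + A·d² with d = y − 2.1098:
  flange: d = -1.8598 in → contributes +12.527 in⁴
  web: d = 1.7902 in → contributes +26.397 in⁴
Total I = 38.924 in⁴.

Ix ≈ 38.9 in⁴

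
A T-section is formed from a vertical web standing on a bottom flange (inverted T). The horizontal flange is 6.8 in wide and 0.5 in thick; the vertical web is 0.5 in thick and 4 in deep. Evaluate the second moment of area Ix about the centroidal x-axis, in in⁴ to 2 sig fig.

Decompose the section into non-overlapping parts with the origin at the bottom-left of its bounding rectangle.
Flange: 6.8 × 0.5, A = 3.4 in², y = 0.25 in, Ī = 0.07083 in⁴.
Web: 0.5 × 4, A = 2 in², y = 2.5 in, Ī = 2.667 in⁴.
Centroid: ȳ = ΣA·y / ΣA = 1.083 in.
Transfer each piece to the centroidal x-axis using Ī + A·d² with d = y − 1.083:
  flange: d = -0.8333 in → contributes +2.432 in⁴
  web: d = 1.417 in → contributes +6.681 in⁴
Total I = 9.113 in⁴.

Ix ≈ 9.1 in⁴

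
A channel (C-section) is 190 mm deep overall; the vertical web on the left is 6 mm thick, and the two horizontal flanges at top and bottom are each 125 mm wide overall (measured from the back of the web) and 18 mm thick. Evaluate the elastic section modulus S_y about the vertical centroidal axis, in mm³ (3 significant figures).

S_y ≈ 1.18 × 10⁵ mm³

Treat the section as a set of non-overlapping primitives; coordinates are from the bounding-box lower-left.
Web: 6 × 190, A = 1 140 mm², x = 3 mm, Ī = 3 420 mm⁴.
Top flange (beyond web): 119 × 18, A = 2 142 mm², x = 65.5 mm, Ī = 2 527 739 mm⁴.
Bottom flange (beyond web): 119 × 18, A = 2 142 mm², x = 65.5 mm, Ī = 2 527 739 mm⁴.
Centroid: x̄ = ΣA·x / ΣA = 52.364 mm.
Transfer each piece to the vertical centroidal axis using Ī + A·d² with d = x − 52.364:
  web: d = -49.364 mm → contributes +2 781 370 mm⁴
  top flange (beyond web): d = 13.136 mm → contributes +2 897 354 mm⁴
  bottom flange (beyond web): d = 13.136 mm → contributes +2 897 354 mm⁴
Total I = 8 576 078 mm⁴.
Extreme fibre distance c = 72.636 mm; S = I/c = 118 069 mm³.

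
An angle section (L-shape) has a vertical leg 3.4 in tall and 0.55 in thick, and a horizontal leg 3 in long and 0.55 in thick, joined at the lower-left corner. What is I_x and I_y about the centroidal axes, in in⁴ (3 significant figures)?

I_x ≈ 3.43 in⁴, I_y ≈ 2.48 in⁴

Treat the section as a set of non-overlapping primitives; coordinates are from the bounding-box lower-left.
Vertical leg: 0.55 × 3.4, A = 1.87 in², y = 1.7 in, Ī = 1.8014 in⁴.
Horizontal leg (remainder): 2.45 × 0.55, A = 1.3475 in², y = 0.275 in, Ī = 0.033968 in⁴.
Centroid: ȳ = ΣA·y / ΣA = 1.1032 in.
Transfer each piece to the centroidal x-axis using Ī + A·d² with d = y − 1.1032:
  vertical leg: d = 0.59679 in → contributes +2.4675 in⁴
  horizontal leg (remainder): d = -0.82821 in → contributes +0.95825 in⁴
Total I = 3.4257 in⁴.
For the y-axis: x̄ = 0.90321 in.
Repeating about the centroidal y-axis gives I_y = 2.4833 in⁴.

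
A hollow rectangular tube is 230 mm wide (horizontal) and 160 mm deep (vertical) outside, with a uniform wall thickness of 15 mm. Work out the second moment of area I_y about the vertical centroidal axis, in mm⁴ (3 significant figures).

I_y ≈ 7.56 × 10⁷ mm⁴

Break the section into simple shapes (no overlaps), measuring from the bottom-left corner of the bounding box.
Outer rectangle: 230 × 160, A = 36 800 mm², x = 115 mm, Ī = 162 226 667 mm⁴.
Inner void (subtracted): 200 × 130, A = 26 000 mm², x = 115 mm, Ī = 86 666 667 mm⁴.
By symmetry the centroid is at mid-width, x̄ = 115 mm.
All pieces are centred on the vertical centroidal axis, so I = ΣĪ (holes subtracted) = 75 560 000 mm⁴.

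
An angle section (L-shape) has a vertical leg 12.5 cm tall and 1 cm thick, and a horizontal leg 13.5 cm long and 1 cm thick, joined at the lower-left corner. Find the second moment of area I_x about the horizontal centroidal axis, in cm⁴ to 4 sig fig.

I_x ≈ 370.4 cm⁴

Break the section into simple shapes (no overlaps), measuring from the bottom-left corner of the bounding box.
Vertical leg: 1 × 12.5, A = 12.5 cm², y = 6.25 cm, Ī = 162.76 cm⁴.
Horizontal leg (remainder): 12.5 × 1, A = 12.5 cm², y = 0.5 cm, Ī = 1.04167 cm⁴.
Centroid: ȳ = ΣA·y / ΣA = 3.375 cm.
Transfer each piece to the horizontal centroidal axis using Ī + A·d² with d = y − 3.375:
  vertical leg: d = 2.875 cm → contributes +266.081 cm⁴
  horizontal leg (remainder): d = -2.875 cm → contributes +104.362 cm⁴
Total I = 370.443 cm⁴.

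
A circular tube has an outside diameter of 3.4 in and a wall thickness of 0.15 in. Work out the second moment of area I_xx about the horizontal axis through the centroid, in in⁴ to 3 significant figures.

I_xx ≈ 2.03 in⁴

Break the section into simple shapes (no overlaps), measuring from the bottom-left corner of the bounding box.
Outer circle: ⌀3.4, A = 9.0792 in², y = 1.7 in, Ī = 6.5597 in⁴.
Bore (subtracted): ⌀3.1, A = 7.5477 in², y = 1.7 in, Ī = 4.5333 in⁴.
By symmetry the centroid is at mid-height, ȳ = 1.7 in.
All pieces are centred on the horizontal axis through the centroid, so I = ΣĪ (holes subtracted) = 2.0264 in⁴.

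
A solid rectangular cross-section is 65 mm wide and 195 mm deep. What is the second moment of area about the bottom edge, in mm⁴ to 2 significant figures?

I_base ≈ 1.6 × 10⁸ mm⁴

The section: 65 × 195, A = 12 675 mm², y = 97.5 mm, Ī = 40 163 906 mm⁴.
Transfer it to the base of the section using Ī + A·d² with d = y − 0:
  the section: d = 97.5 mm → contributes +160 655 625 mm⁴
Total I = 160 655 625 mm⁴.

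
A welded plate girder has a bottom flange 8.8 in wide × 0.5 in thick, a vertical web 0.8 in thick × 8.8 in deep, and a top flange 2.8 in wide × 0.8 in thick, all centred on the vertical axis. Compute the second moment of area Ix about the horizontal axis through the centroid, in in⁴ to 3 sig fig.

Treat the section as a set of non-overlapping primitives; coordinates are from the bounding-box lower-left.
Bottom plate: 8.8 × 0.5, A = 4.4 in², y = 0.25 in, Ī = 0.091667 in⁴.
Web plate: 0.8 × 8.8, A = 7.04 in², y = 4.9 in, Ī = 45.431 in⁴.
Top plate: 2.8 × 0.8, A = 2.24 in², y = 9.7 in, Ī = 0.11947 in⁴.
Centroid: ȳ = ΣA·y / ΣA = 4.1904 in.
Transfer each piece to the horizontal axis through the centroid using Ī + A·d² with d = y − 4.1904:
  bottom plate: d = -3.9404 in → contributes +68.408 in⁴
  web plate: d = 0.70965 in → contributes +48.977 in⁴
  top plate: d = 5.5096 in → contributes +68.117 in⁴
Total I = 185.5 in⁴.

Ix ≈ 186 in⁴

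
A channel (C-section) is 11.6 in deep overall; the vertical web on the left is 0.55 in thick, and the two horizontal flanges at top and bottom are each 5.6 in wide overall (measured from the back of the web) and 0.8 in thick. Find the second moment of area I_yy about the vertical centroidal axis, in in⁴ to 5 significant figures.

Decompose the section into non-overlapping parts with the origin at the bottom-left of its bounding rectangle.
Web: 0.55 × 11.6, A = 6.38 in², x = 0.275 in, Ī = 0.1608292 in⁴.
Top flange (beyond web): 5.05 × 0.8, A = 4.04 in², x = 3.075 in, Ī = 8.585842 in⁴.
Bottom flange (beyond web): 5.05 × 0.8, A = 4.04 in², x = 3.075 in, Ī = 8.585842 in⁴.
Centroid: x̄ = ΣA·x / ΣA = 1.839592 in.
Transfer each piece to the vertical centroidal axis using Ī + A·d² with d = x − 1.839592:
  web: d = -1.564592 in → contributes +15.77874 in⁴
  top flange (beyond web): d = 1.235408 in → contributes +14.75182 in⁴
  bottom flange (beyond web): d = 1.235408 in → contributes +14.75182 in⁴
Total I = 45.28238 in⁴.

I_yy ≈ 45.282 in⁴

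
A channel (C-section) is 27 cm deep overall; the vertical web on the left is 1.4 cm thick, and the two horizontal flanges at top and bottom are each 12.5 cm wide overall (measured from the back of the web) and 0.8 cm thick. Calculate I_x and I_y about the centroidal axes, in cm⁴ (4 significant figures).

Treat the section as a set of non-overlapping primitives; coordinates are from the bounding-box lower-left.
Web: 1.4 × 27, A = 37.8 cm², y = 13.5 cm, Ī = 2296.35 cm⁴.
Top flange (beyond web): 11.1 × 0.8, A = 8.88 cm², y = 26.6 cm, Ī = 0.4736 cm⁴.
Bottom flange (beyond web): 11.1 × 0.8, A = 8.88 cm², y = 0.4 cm, Ī = 0.4736 cm⁴.
By symmetry the centroid is at mid-height, ȳ = 13.5 cm.
Transfer each piece to the centroidal x-axis using Ī + A·d² with d = y − 13.5:
  web: d = 0 cm → contributes +2296.35 cm⁴
  top flange (beyond web): d = 13.1 cm → contributes +1524.37 cm⁴
  bottom flange (beyond web): d = -13.1 cm → contributes +1524.37 cm⁴
Total I = 5345.09 cm⁴.
For the y-axis: x̄ = 2.69784 cm.
Repeating about the centroidal y-axis gives I_y = 660.515 cm⁴.

I_x ≈ 5345 cm⁴, I_y ≈ 660.5 cm⁴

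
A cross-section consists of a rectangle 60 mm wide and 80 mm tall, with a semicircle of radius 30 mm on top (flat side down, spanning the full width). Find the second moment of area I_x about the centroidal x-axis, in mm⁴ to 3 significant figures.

Split into non-overlapping primitives; take the origin at the lower-left of the bounding box.
Rectangular body: 60 × 80, A = 4 800 mm², y = 40 mm, Ī = 2 560 000 mm⁴.
Semicircular cap: semicircle r = 30, A = 1413.7 mm², y = 92.732 mm, Ī = 88 903 mm⁴.
Centroid: ȳ = ΣA·y / ΣA = 51.997 mm.
Transfer each piece to the centroidal x-axis using Ī + A·d² with d = y − 51.997:
  rectangular body: d = -11.997 mm → contributes +3 250 905 mm⁴
  semicircular cap: d = 40.735 mm → contributes +2 434 735 mm⁴
Total I = 5 685 640 mm⁴.

I_x ≈ 5.69 × 10⁶ mm⁴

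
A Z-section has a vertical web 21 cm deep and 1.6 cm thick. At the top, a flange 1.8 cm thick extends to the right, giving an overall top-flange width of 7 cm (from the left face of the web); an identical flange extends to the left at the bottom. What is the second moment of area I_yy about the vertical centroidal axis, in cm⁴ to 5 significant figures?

I_yy ≈ 292.55 cm⁴

Decompose the section into non-overlapping parts with the origin at the bottom-left of its bounding rectangle.
Web: 1.6 × 21, A = 33.6 cm², x = 6.2 cm, Ī = 7.168 cm⁴.
Top flange (beyond web): 5.4 × 1.8, A = 9.72 cm², x = 9.7 cm, Ī = 23.6196 cm⁴.
Bottom flange (beyond web): 5.4 × 1.8, A = 9.72 cm², x = 2.7 cm, Ī = 23.6196 cm⁴.
Centroid: x̄ = ΣA·x / ΣA = 6.2 cm.
Transfer each piece to the vertical centroidal axis using Ī + A·d² with d = x − 6.2:
  web: d = 0 cm → contributes +7.168 cm⁴
  top flange (beyond web): d = 3.5 cm → contributes +142.6896 cm⁴
  bottom flange (beyond web): d = -3.5 cm → contributes +142.6896 cm⁴
Total I = 292.5472 cm⁴.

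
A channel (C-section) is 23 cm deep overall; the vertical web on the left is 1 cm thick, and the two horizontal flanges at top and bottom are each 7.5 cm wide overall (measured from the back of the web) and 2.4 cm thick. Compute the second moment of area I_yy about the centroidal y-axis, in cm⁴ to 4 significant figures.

Decompose the section into non-overlapping parts with the origin at the bottom-left of its bounding rectangle.
Web: 1 × 23, A = 23 cm², x = 0.5 cm, Ī = 1.91667 cm⁴.
Top flange (beyond web): 6.5 × 2.4, A = 15.6 cm², x = 4.25 cm, Ī = 54.925 cm⁴.
Bottom flange (beyond web): 6.5 × 2.4, A = 15.6 cm², x = 4.25 cm, Ī = 54.925 cm⁴.
Centroid: x̄ = ΣA·x / ΣA = 2.65867 cm.
Transfer each piece to the centroidal y-axis using Ī + A·d² with d = x − 2.65867:
  web: d = -2.15867 cm → contributes +109.094 cm⁴
  top flange (beyond web): d = 1.59133 cm → contributes +94.4293 cm⁴
  bottom flange (beyond web): d = 1.59133 cm → contributes +94.4293 cm⁴
Total I = 297.952 cm⁴.

I_yy ≈ 298.0 cm⁴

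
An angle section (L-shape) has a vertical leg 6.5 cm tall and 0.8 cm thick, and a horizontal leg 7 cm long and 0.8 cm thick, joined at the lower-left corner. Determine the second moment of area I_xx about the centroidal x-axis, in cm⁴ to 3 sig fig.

Split into non-overlapping primitives; take the origin at the lower-left of the bounding box.
Vertical leg: 0.8 × 6.5, A = 5.2 cm², y = 3.25 cm, Ī = 18.308 cm⁴.
Horizontal leg (remainder): 6.2 × 0.8, A = 4.96 cm², y = 0.4 cm, Ī = 0.26453 cm⁴.
Centroid: ȳ = ΣA·y / ΣA = 1.8587 cm.
Transfer each piece to the centroidal x-axis using Ī + A·d² with d = y − 1.8587:
  vertical leg: d = 1.3913 cm → contributes +28.375 cm⁴
  horizontal leg (remainder): d = -1.4587 cm → contributes +10.818 cm⁴
Total I = 39.193 cm⁴.

I_xx ≈ 39.2 cm⁴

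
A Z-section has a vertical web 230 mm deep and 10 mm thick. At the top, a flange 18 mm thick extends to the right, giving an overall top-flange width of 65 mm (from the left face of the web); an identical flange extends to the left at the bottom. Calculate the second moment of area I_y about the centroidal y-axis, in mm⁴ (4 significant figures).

Split into non-overlapping primitives; take the origin at the lower-left of the bounding box.
Web: 10 × 230, A = 2 300 mm², x = 60 mm, Ī = 19166.7 mm⁴.
Top flange (beyond web): 55 × 18, A = 990 mm², x = 92.5 mm, Ī = 249 563 mm⁴.
Bottom flange (beyond web): 55 × 18, A = 990 mm², x = 27.5 mm, Ī = 249 563 mm⁴.
Centroid: x̄ = ΣA·x / ΣA = 60 mm.
Transfer each piece to the centroidal y-axis using Ī + A·d² with d = x − 60:
  web: d = 0 mm → contributes +19166.7 mm⁴
  top flange (beyond web): d = 32.5 mm → contributes +1 295 250 mm⁴
  bottom flange (beyond web): d = -32.5 mm → contributes +1 295 250 mm⁴
Total I = 2 609 667 mm⁴.

I_y ≈ 2.610 × 10⁶ mm⁴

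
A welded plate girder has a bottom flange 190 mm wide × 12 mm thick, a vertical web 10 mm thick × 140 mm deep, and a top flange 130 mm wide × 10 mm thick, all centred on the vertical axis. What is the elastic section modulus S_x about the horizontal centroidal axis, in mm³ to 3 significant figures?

S_x ≈ 2.27 × 10⁵ mm³

Split into non-overlapping primitives; take the origin at the lower-left of the bounding box.
Bottom plate: 190 × 12, A = 2 280 mm², y = 6 mm, Ī = 27 360 mm⁴.
Web plate: 10 × 140, A = 1 400 mm², y = 82 mm, Ī = 2 286 667 mm⁴.
Top plate: 130 × 10, A = 1 300 mm², y = 157 mm, Ī = 10 833 mm⁴.
Centroid: ȳ = ΣA·y / ΣA = 66.783 mm.
Transfer each piece to the horizontal centroidal axis using Ī + A·d² with d = y − 66.783:
  bottom plate: d = -60.783 mm → contributes +8 451 023 mm⁴
  web plate: d = 15.217 mm → contributes +2 610 841 mm⁴
  top plate: d = 90.217 mm → contributes +10 591 641 mm⁴
Total I = 21 653 506 mm⁴.
Extreme fibre distance c = 95.217 mm; S = I/c = 227 412 mm³.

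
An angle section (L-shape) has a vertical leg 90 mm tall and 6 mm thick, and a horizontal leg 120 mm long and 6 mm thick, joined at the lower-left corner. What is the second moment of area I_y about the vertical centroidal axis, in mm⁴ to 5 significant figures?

I_y ≈ 1.8287 × 10⁶ mm⁴

Decompose the section into non-overlapping parts with the origin at the bottom-left of its bounding rectangle.
Vertical leg: 6 × 90, A = 540 mm², x = 3 mm, Ī = 1 620 mm⁴.
Horizontal leg (remainder): 114 × 6, A = 684 mm², x = 63 mm, Ī = 740 772 mm⁴.
Centroid: x̄ = ΣA·x / ΣA = 36.52941 mm.
Transfer each piece to the vertical centroidal axis using Ī + A·d² with d = x − 36.52941:
  vertical leg: d = -33.52941 mm → contributes +608699.6 mm⁴
  horizontal leg (remainder): d = 26.47059 mm → contributes +1 220 045 mm⁴
Total I = 1 828 745 mm⁴.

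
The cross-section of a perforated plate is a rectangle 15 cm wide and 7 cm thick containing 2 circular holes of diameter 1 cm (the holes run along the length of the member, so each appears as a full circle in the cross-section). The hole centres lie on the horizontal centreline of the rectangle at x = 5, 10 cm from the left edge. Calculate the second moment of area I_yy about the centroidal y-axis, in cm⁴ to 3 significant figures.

Split into non-overlapping primitives; take the origin at the lower-left of the bounding box.
Plate: 15 × 7, A = 105 cm², x = 7.5 cm, Ī = 1968.8 cm⁴.
Hole 1 (subtracted): ⌀1, A = 0.7854 cm², x = 5 cm, Ī = 0.049087 cm⁴.
Hole 2 (subtracted): ⌀1, A = 0.7854 cm², x = 10 cm, Ī = 0.049087 cm⁴.
By symmetry the centroid is at mid-width, x̄ = 7.5 cm.
Transfer each piece to the centroidal y-axis using Ī + A·d² with d = x − 7.5:
  plate: d = 0 cm → contributes +1968.8 cm⁴
  hole 1: d = -2.5 cm → contributes −4.9578 cm⁴
  hole 2: d = 2.5 cm → contributes −4.9578 cm⁴
Total I = 1958.8 cm⁴.

I_yy ≈ 1960 cm⁴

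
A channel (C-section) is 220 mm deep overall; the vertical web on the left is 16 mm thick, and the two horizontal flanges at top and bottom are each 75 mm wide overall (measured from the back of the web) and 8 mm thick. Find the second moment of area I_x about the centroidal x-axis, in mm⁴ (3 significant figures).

Split into non-overlapping primitives; take the origin at the lower-left of the bounding box.
Web: 16 × 220, A = 3 520 mm², y = 110 mm, Ī = 14 197 333 mm⁴.
Top flange (beyond web): 59 × 8, A = 472 mm², y = 216 mm, Ī = 2517.3 mm⁴.
Bottom flange (beyond web): 59 × 8, A = 472 mm², y = 4 mm, Ī = 2517.3 mm⁴.
By symmetry the centroid is at mid-height, ȳ = 110 mm.
Transfer each piece to the centroidal x-axis using Ī + A·d² with d = y − 110:
  web: d = 0 mm → contributes +14 197 333 mm⁴
  top flange (beyond web): d = 106 mm → contributes +5 305 909 mm⁴
  bottom flange (beyond web): d = -106 mm → contributes +5 305 909 mm⁴
Total I = 24 809 152 mm⁴.

I_x ≈ 2.48 × 10⁷ mm⁴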